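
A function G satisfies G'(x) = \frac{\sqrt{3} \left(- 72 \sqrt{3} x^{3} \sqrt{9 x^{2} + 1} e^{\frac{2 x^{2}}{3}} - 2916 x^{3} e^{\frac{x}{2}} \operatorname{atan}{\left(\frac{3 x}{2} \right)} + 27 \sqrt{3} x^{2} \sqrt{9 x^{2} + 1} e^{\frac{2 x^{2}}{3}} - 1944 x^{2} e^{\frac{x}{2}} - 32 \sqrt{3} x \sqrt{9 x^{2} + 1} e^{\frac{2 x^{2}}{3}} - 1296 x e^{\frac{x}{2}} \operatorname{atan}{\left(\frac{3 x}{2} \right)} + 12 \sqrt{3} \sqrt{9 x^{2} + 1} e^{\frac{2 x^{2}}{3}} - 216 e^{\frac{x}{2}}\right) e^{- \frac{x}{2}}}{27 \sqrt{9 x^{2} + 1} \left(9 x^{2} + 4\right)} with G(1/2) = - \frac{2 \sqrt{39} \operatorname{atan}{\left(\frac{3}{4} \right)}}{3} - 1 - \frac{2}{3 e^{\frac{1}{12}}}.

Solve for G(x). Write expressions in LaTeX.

G(x) = \frac{- 4 \sqrt{3} \sqrt{9 x^{2} + 1} \operatorname{atan}{\left(\frac{3 x}{2} \right)} - 2 e^{\frac{2 x^{2}}{3} - \frac{x}{2}} - 3}{3}

Differentiate the proposed G(x) back; it has to land on the given G'(x).
A general antiderivative is - 4 \sqrt{3 x^{2} + \frac{1}{3}} \operatorname{atan}{\left(\frac{3 x}{2} \right)} - \frac{2 e^{\frac{2 x^{2}}{3} - \frac{x}{2}}}{3} + C.
The condition gives C = - \frac{2 \sqrt{39} \operatorname{atan}{\left(\frac{3}{4} \right)}}{3} - 1 - \frac{2}{3 e^{\frac{1}{12}}} - (- \frac{2 \sqrt{39} \operatorname{atan}{\left(\frac{3}{4} \right)}}{3} - \frac{2}{3 e^{\frac{1}{12}}}) = -1.
So G(x) = \frac{- 4 \sqrt{3} \sqrt{9 x^{2} + 1} \operatorname{atan}{\left(\frac{3 x}{2} \right)} - 2 e^{\frac{2 x^{2}}{3} - \frac{x}{2}} - 3}{3}.
Check: d/dx[\frac{- 4 \sqrt{3} \sqrt{9 x^{2} + 1} \operatorname{atan}{\left(\frac{3 x}{2} \right)} - 2 e^{\frac{2 x^{2}}{3} - \frac{x}{2}} - 3}{3}] = \frac{- 72 x^{3} \sqrt{9 x^{2} + 1} e^{- \frac{x}{2}} e^{\frac{2 x^{2}}{3}} - 972 \sqrt{3} x^{3} \operatorname{atan}{\left(\frac{3 x}{2} \right)} + 27 x^{2} \sqrt{9 x^{2} + 1} e^{- \frac{x}{2}} e^{\frac{2 x^{2}}{3}} - 648 \sqrt{3} x^{2} - 32 x \sqrt{9 x^{2} + 1} e^{- \frac{x}{2}} e^{\frac{2 x^{2}}{3}} - 432 \sqrt{3} x \operatorname{atan}{\left(\frac{3 x}{2} \right)} + 12 \sqrt{9 x^{2} + 1} e^{- \frac{x}{2}} e^{\frac{2 x^{2}}{3}} - 72 \sqrt{3}}{81 x^{2} \sqrt{9 x^{2} + 1} + 36 \sqrt{9 x^{2} + 1}}, which equals G'(x).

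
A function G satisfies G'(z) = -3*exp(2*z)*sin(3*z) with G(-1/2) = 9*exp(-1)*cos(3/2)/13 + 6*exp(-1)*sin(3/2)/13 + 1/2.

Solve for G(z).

Since d/dz undoes antidifferentiation here, G(z) must give back the stated G'(z).
A general antiderivative is -6*exp(2*z)*sin(3*z)/13 + 9*exp(2*z)*cos(3*z)/13 + C.
The condition gives C = 9*exp(-1)*cos(3/2)/13 + 6*exp(-1)*sin(3/2)/13 + 1/2 - (9*exp(-1)*cos(3/2)/13 + 6*exp(-1)*sin(3/2)/13) = 1/2.
So G(z) = -6*exp(2*z)*sin(3*z)/13 + 9*exp(2*z)*cos(3*z)/13 + 1/2.
Check: d/dz[-6*exp(2*z)*sin(3*z)/13 + 9*exp(2*z)*cos(3*z)/13 + 1/2] = -3*exp(2*z)*sin(3*z) = G'(z).

G(z) = -6*exp(2*z)*sin(3*z)/13 + 9*exp(2*z)*cos(3*z)/13 + 1/2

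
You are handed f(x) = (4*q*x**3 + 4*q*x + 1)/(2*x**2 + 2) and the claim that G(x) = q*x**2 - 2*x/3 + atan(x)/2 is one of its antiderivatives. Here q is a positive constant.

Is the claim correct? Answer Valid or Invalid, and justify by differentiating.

Invalid: d/dx[G] - f = -2/3, which is not 0.

d/dx[G] = (12*q*x**3 + 12*q*x - 4*x**2 - 1)/(6*x**2 + 6)
d/dx[G] - f(x) = -2/3 != 0.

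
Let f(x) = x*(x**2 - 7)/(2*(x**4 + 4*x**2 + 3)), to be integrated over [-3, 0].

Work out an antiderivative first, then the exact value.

Recover f(x) by differentiating a candidate F(x); any mismatch rules it out.
F(x) = (5*log(x**2 + 3) - 4*log(2*x**2 + 2))/4 is an antiderivative of f.
Check: d/dx[(5*log(x**2 + 3) - 4*log(2*x**2 + 2))/4] = (x**3 - 7*x)/(2*x**4 + 8*x**2 + 6), which equals f(x).
F(0) = -log(2) + 5*log(3)/4; F(-3) = -log(20) + 5*log(12)/4.
Integral = F(0) - F(-3) = -5*log(12)/4 - log(2) + 5*log(3)/4 + log(20).

Antiderivative: F(x) = (5*log(x**2 + 3) - 4*log(2*x**2 + 2))/4; value = -5*log(12)/4 - log(2) + 5*log(3)/4 + log(20)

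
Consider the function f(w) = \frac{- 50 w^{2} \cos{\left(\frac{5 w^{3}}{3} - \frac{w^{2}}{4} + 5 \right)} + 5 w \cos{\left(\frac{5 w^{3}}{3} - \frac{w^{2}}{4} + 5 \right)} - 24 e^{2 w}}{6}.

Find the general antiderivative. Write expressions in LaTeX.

F(w) = - \frac{6 e^{2 w} + 5 \sin{\left(\frac{5 w^{3}}{3} - \frac{w^{2}}{4} + 5 \right)}}{3} + C

For F(w) to be correct the identity F'(w) - f(w) = 0 must hold.
Check: d/dw[- \frac{6 e^{2 w} + 5 \sin{\left(\frac{5 w^{3}}{3} - \frac{w^{2}}{4} + 5 \right)}}{3}] = - \frac{25 w^{2} \cos{\left(\frac{5 w^{3}}{3} - \frac{w^{2}}{4} + 5 \right)}}{3} + \frac{5 w \cos{\left(\frac{5 w^{3}}{3} - \frac{w^{2}}{4} + 5 \right)}}{6} - 4 e^{2 w}, which equals f(w).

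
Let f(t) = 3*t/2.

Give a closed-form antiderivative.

An antiderivative is F(t) = 3*t**2/4.

Since d/dt undoes antidifferentiation here, F'(t) = f(t) is required of F(t).
Check: d/dt[3*t**2/4] = 3*t/2 = f(t).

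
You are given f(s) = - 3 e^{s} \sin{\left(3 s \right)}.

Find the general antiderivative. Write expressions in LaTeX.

F(s) = - \frac{3 e^{s} \sin{\left(3 s \right)}}{10} + \frac{9 e^{s} \cos{\left(3 s \right)}}{10} + C

A candidate is checked by its d/ds: the result must match f(s).
Check: d/ds[- \frac{3 e^{s} \sin{\left(3 s \right)}}{10} + \frac{9 e^{s} \cos{\left(3 s \right)}}{10}] = - 3 e^{s} \sin{\left(3 s \right)} = f(s).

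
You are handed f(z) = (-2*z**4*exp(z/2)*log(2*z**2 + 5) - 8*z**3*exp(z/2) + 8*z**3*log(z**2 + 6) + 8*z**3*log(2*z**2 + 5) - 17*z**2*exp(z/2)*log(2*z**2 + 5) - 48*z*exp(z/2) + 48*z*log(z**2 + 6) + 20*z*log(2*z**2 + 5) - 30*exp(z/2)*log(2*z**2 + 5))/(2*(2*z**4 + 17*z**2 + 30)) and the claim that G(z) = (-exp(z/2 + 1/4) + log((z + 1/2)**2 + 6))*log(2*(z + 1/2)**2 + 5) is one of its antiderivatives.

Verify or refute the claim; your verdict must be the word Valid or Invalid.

d/dz[G] = (-16*z**4*exp(1/4)*exp(z/2)*log(2*z**2 + 2*z + 11/2) - 32*z**3*exp(1/4)*exp(z/2)*log(2*z**2 + 2*z + 11/2) - 64*z**3*exp(1/4)*exp(z/2) + 64*z**3*log(z**2 + z + 25/4) + 64*z**3*log(2*z**2 + 2*z + 11/2) - 160*z**2*exp(1/4)*exp(z/2)*log(2*z**2 + 2*z + 11/2) - 96*z**2*exp(1/4)*exp(z/2) + 96*z**2*log(z**2 + z + 25/4) + 96*z**2*log(2*z**2 + 2*z + 11/2) - 144*z*exp(1/4)*exp(z/2)*log(2*z**2 + 2*z + 11/2) - 432*z*exp(1/4)*exp(z/2) + 432*z*log(z**2 + z + 25/4) + 208*z*log(2*z**2 + 2*z + 11/2) - 275*exp(1/4)*exp(z/2)*log(2*z**2 + 2*z + 11/2) - 200*exp(1/4)*exp(z/2) + 200*log(z**2 + z + 25/4) + 88*log(2*z**2 + 2*z + 11/2))/(32*z**4 + 64*z**3 + 320*z**2 + 288*z + 550)
d/dz[G] - f(z) = (32*z**8*exp(z/2)*log(2*z**2 + 5) - 32*z**8*exp(1/4)*exp(z/2)*log(2*z**2 + 2*z + 11/2) + 64*z**7*exp(z/2)*log(2*z**2 + 5) - 64*z**7*exp(1/4)*exp(z/2)*log(2*z**2 + 2*z + 11/2) - 128*z**7*exp(1/4)*exp(z/2) + 128*z**7*exp(z/2) - 128*z**7*log(z**2 + 6) - 128*z**7*log(2*z**2 + 5) + 128*z**7*log(z**2 + z + 25/4) + 128*z**7*log(2*z**2 + 2*z + 11/2) + 592*z**6*exp(z/2)*log(2*z**2 + 5) - 592*z**6*exp(1/4)*exp(z/2)*log(2*z**2 + 2*z + 11/2) - 192*z**6*exp(1/4)*exp(z/2) + 256*z**6*exp(z/2) - 256*z**6*log(z**2 + 6) - 256*z**6*log(2*z**2 + 5) + 192*z**6*log(z**2 + z + 25/4) + 192*z**6*log(2*z**2 + 2*z + 11/2) + 832*z**5*exp(z/2)*log(2*z**2 + 5) - 832*z**5*exp(1/4)*exp(z/2)*log(2*z**2 + 2*z + 11/2) - 1952*z**5*exp(1/4)*exp(z/2) + 2048*z**5*exp(z/2) - 2048*z**5*log(z**2 + 6) - 1600*z**5*log(2*z**2 + 5) + 1952*z**5*log(z**2 + z + 25/4) + 1504*z**5*log(2*z**2 + 2*z + 11/2) + 3750*z**4*exp(z/2)*log(2*z**2 + 5) - 3750*z**4*exp(1/4)*exp(z/2)*log(2*z**2 + 2*z + 11/2) - 2032*z**4*exp(1/4)*exp(z/2) + 2688*z**4*exp(z/2) - 2688*z**4*log(z**2 + 6) - 1792*z**4*log(2*z**2 + 5) + 2032*z**4*log(z**2 + z + 25/4) + 1808*z**4*log(2*z**2 + 2*z + 11/2) + 3408*z**3*exp(z/2)*log(2*z**2 + 5) - 3408*z**3*exp(1/4)*exp(z/2)*log(2*z**2 + 2*z + 11/2) - 9264*z**3*exp(1/4)*exp(z/2) + 9880*z**3*exp(z/2) - 9880*z**3*log(z**2 + 6) - 5400*z**3*log(2*z**2 + 5) + 9264*z**3*log(z**2 + z + 25/4) + 5456*z**3*log(2*z**2 + 2*z + 11/2) + 9475*z**2*exp(z/2)*log(2*z**2 + 5) - 9475*z**2*exp(1/4)*exp(z/2)*log(2*z**2 + 2*z + 11/2) - 6280*z**2*exp(1/4)*exp(z/2) + 6912*z**2*exp(z/2) - 6912*z**2*log(z**2 + 6) - 2880*z**2*log(2*z**2 + 5) + 6280*z**2*log(z**2 + z + 25/4) + 4376*z**2*log(2*z**2 + 2*z + 11/2) + 4320*z*exp(z/2)*log(2*z**2 + 5) - 4320*z*exp(1/4)*exp(z/2)*log(2*z**2 + 2*z + 11/2) - 12960*z*exp(1/4)*exp(z/2) + 13200*z*exp(z/2) - 13200*z*log(z**2 + 6) - 5500*z*log(2*z**2 + 5) + 12960*z*log(z**2 + z + 25/4) + 6240*z*log(2*z**2 + 2*z + 11/2) + 8250*exp(z/2)*log(2*z**2 + 5) - 8250*exp(1/4)*exp(z/2)*log(2*z**2 + 2*z + 11/2) - 6000*exp(1/4)*exp(z/2) + 6000*log(z**2 + z + 25/4) + 2640*log(2*z**2 + 2*z + 11/2))/(64*z**8 + 128*z**7 + 1184*z**6 + 1664*z**5 + 7500*z**4 + 6816*z**3 + 18950*z**2 + 8640*z + 16500) != 0.

Invalid: d/dz[G] - f = (32*z**8*exp(z/2)*log(2*z**2 + 5) - 32*z**8*exp(1/4)*exp(z/2)*log(2*z**2 + 2*z + 11/2) + 64*z**7*exp(z/2)*log(2*z**2 + 5) - 64*z**7*exp(1/4)*exp(z/2)*log(2*z**2 + 2*z + 11/2) - 128*z**7*exp(1/4)*exp(z/2) + 128*z**7*exp(z/2) - 128*z**7*log(z**2 + 6) - 128*z**7*log(2*z**2 + 5) + 128*z**7*log(z**2 + z + 25/4) + 128*z**7*log(2*z**2 + 2*z + 11/2) + 592*z**6*exp(z/2)*log(2*z**2 + 5) - 592*z**6*exp(1/4)*exp(z/2)*log(2*z**2 + 2*z + 11/2) - 192*z**6*exp(1/4)*exp(z/2) + 256*z**6*exp(z/2) - 256*z**6*log(z**2 + 6) - 256*z**6*log(2*z**2 + 5) + 192*z**6*log(z**2 + z + 25/4) + 192*z**6*log(2*z**2 + 2*z + 11/2) + 832*z**5*exp(z/2)*log(2*z**2 + 5) - 832*z**5*exp(1/4)*exp(z/2)*log(2*z**2 + 2*z + 11/2) - 1952*z**5*exp(1/4)*exp(z/2) + 2048*z**5*exp(z/2) - 2048*z**5*log(z**2 + 6) - 1600*z**5*log(2*z**2 + 5) + 1952*z**5*log(z**2 + z + 25/4) + 1504*z**5*log(2*z**2 + 2*z + 11/2) + 3750*z**4*exp(z/2)*log(2*z**2 + 5) - 3750*z**4*exp(1/4)*exp(z/2)*log(2*z**2 + 2*z + 11/2) - 2032*z**4*exp(1/4)*exp(z/2) + 2688*z**4*exp(z/2) - 2688*z**4*log(z**2 + 6) - 1792*z**4*log(2*z**2 + 5) + 2032*z**4*log(z**2 + z + 25/4) + 1808*z**4*log(2*z**2 + 2*z + 11/2) + 3408*z**3*exp(z/2)*log(2*z**2 + 5) - 3408*z**3*exp(1/4)*exp(z/2)*log(2*z**2 + 2*z + 11/2) - 9264*z**3*exp(1/4)*exp(z/2) + 9880*z**3*exp(z/2) - 9880*z**3*log(z**2 + 6) - 5400*z**3*log(2*z**2 + 5) + 9264*z**3*log(z**2 + z + 25/4) + 5456*z**3*log(2*z**2 + 2*z + 11/2) + 9475*z**2*exp(z/2)*log(2*z**2 + 5) - 9475*z**2*exp(1/4)*exp(z/2)*log(2*z**2 + 2*z + 11/2) - 6280*z**2*exp(1/4)*exp(z/2) + 6912*z**2*exp(z/2) - 6912*z**2*log(z**2 + 6) - 2880*z**2*log(2*z**2 + 5) + 6280*z**2*log(z**2 + z + 25/4) + 4376*z**2*log(2*z**2 + 2*z + 11/2) + 4320*z*exp(z/2)*log(2*z**2 + 5) - 4320*z*exp(1/4)*exp(z/2)*log(2*z**2 + 2*z + 11/2) - 12960*z*exp(1/4)*exp(z/2) + 13200*z*exp(z/2) - 13200*z*log(z**2 + 6) - 5500*z*log(2*z**2 + 5) + 12960*z*log(z**2 + z + 25/4) + 6240*z*log(2*z**2 + 2*z + 11/2) + 8250*exp(z/2)*log(2*z**2 + 5) - 8250*exp(1/4)*exp(z/2)*log(2*z**2 + 2*z + 11/2) - 6000*exp(1/4)*exp(z/2) + 6000*log(z**2 + z + 25/4) + 2640*log(2*z**2 + 2*z + 11/2))/(64*z**8 + 128*z**7 + 1184*z**6 + 1664*z**5 + 7500*z**4 + 6816*z**3 + 18950*z**2 + 8640*z + 16500), which is not 0.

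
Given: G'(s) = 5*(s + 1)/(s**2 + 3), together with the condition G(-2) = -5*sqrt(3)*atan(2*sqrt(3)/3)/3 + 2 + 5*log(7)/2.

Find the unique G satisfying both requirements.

G(s) = 5*log(s**2 + 3)/2 + 5*sqrt(3)*atan(sqrt(3)*s/3)/3 + 2

Since d/ds undoes antidifferentiation here, G(s) must give back the stated G'(s).
A general antiderivative is 5*log(s**2 + 3)/2 + 5*sqrt(3)*atan(sqrt(3)*s/3)/3 + C.
The condition gives C = -5*sqrt(3)*atan(2*sqrt(3)/3)/3 + 2 + 5*log(7)/2 - (-5*sqrt(3)*atan(2*sqrt(3)/3)/3 + 5*log(7)/2) = 2.
So G(s) = 5*log(s**2 + 3)/2 + 5*sqrt(3)*atan(sqrt(3)*s/3)/3 + 2.
Check: d/ds[5*log(s**2 + 3)/2 + 5*sqrt(3)*atan(sqrt(3)*s/3)/3 + 2] = (5*s + 5)/(s**2 + 3), which equals G'(s).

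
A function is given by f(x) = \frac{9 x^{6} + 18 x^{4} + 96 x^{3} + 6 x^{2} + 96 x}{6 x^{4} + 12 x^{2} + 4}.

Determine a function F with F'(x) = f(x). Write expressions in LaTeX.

An antiderivative is F(x) = \frac{x^{3}}{2} + 4 \log{\left(x^{4} + 2 x^{2} + \frac{2}{3} \right)}.

A candidate is checked by its d/dx: the result must match f(x).
Check: d/dx[\frac{x^{3}}{2} + 4 \log{\left(x^{4} + 2 x^{2} + \frac{2}{3} \right)}] = \frac{9 x^{6} + 18 x^{4} + 96 x^{3} + 6 x^{2} + 96 x}{6 x^{4} + 12 x^{2} + 4} = f(x).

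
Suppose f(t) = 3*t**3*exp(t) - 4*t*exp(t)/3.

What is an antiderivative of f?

Recognize the product-rule pattern: f = u'v + uv' with u = 3*t**3 - 9*t**2 + 50*t/3 - 50/3, v = exp(t), so integration by parts undoes it.
Check: d/dt[(9*t**3 - 27*t**2 + 50*t - 50)*exp(t)/3] = 3*t**3*exp(t) - 4*t*exp(t)/3 = f(t).

An antiderivative is F(t) = (9*t**3 - 27*t**2 + 50*t - 50)*exp(t)/3.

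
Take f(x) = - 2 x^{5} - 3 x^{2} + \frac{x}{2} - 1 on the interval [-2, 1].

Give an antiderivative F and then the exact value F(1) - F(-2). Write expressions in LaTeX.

Antiderivative: F(x) = - \frac{x^{6}}{3} - x^{3} + \frac{x^{2}}{4} - x; value = \frac{33}{4}

Integrate term by term and add the pieces.
F(x) = - \frac{x^{6}}{3} - x^{3} + \frac{x^{2}}{4} - x is an antiderivative of f.
Check: d/dx[- \frac{x^{6}}{3} - x^{3} + \frac{x^{2}}{4} - x] = - 2 x^{5} - 3 x^{2} + \frac{x}{2} - 1 = f(x).
F(1) = - \frac{25}{12}; F(-2) = - \frac{31}{3}.
Integral = F(1) - F(-2) = \frac{33}{4}.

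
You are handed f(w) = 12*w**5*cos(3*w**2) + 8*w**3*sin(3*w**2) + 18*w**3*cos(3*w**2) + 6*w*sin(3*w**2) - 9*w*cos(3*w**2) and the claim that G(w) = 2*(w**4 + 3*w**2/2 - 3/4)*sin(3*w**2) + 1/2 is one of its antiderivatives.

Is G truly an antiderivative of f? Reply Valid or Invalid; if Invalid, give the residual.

Valid - differentiating G returns exactly f.

d/dw[G] = 12*w**5*cos(3*w**2) + 8*w**3*sin(3*w**2) + 18*w**3*cos(3*w**2) + 6*w*sin(3*w**2) - 9*w*cos(3*w**2)
This equals f(w) exactly, so the claim holds.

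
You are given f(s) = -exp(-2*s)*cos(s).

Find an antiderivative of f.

Check any antiderivative F(s) by computing F'(s) and comparing it with f(s).
Check: d/ds[(-sin(s) + 2*cos(s))*exp(-2*s)/5] = -exp(-2*s)*cos(s) = f(s).

An antiderivative is F(s) = (-sin(s) + 2*cos(s))*exp(-2*s)/5.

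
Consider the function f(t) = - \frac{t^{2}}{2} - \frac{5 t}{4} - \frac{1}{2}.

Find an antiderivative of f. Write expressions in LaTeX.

An antiderivative is F(t) = - \frac{t^{3}}{6} - \frac{5 t^{2}}{8} - \frac{t}{2}.

Integrate term by term and add the pieces.
Check: d/dt[- \frac{t^{3}}{6} - \frac{5 t^{2}}{8} - \frac{t}{2}] = - \frac{t^{2}}{2} - \frac{5 t}{4} - \frac{1}{2} = f(t).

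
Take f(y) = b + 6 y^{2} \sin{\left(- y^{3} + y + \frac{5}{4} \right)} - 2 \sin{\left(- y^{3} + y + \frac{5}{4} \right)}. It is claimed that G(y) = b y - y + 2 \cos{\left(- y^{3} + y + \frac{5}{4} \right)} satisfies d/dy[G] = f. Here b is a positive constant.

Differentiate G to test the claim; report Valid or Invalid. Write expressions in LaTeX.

d/dy[G] = b + 6 y^{2} \sin{\left(- y^{3} + y + \frac{5}{4} \right)} - 2 \sin{\left(- y^{3} + y + \frac{5}{4} \right)} - 1
d/dy[G] - f(y) = -1 != 0.

Invalid: d/dy[G] - f = -1, which is not 0.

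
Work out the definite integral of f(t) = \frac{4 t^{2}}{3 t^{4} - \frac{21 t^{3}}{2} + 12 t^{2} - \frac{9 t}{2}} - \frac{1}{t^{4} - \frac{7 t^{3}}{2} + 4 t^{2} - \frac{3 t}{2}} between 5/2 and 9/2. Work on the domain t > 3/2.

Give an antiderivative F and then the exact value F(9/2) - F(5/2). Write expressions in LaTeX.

Antiderivative: F(t) = \frac{2 \log{\left(t \right)}}{3} + \frac{16 \log{\left(t - \frac{3}{2} \right)}}{3} - 6 \log{\left(t - 1 \right)} + \frac{2}{3 t - 3}; value = - 6 \log{\left(\frac{7}{2} \right)} - \frac{2 \log{\left(\frac{5}{2} \right)}}{3} - \frac{16}{63} + \frac{2 \log{\left(\frac{9}{2} \right)}}{3} + 6 \log{\left(\frac{3}{2} \right)} + \frac{16 \log{\left(3 \right)}}{3}

The denominator factors as 3 t \left(t - 1\right)^{2} \left(2 t - 3\right); partial fractions split f into directly integrable pieces: \frac{32}{3 \left(2 t - 3\right)} - \frac{6}{t - 1} - \frac{2}{3 \left(t - 1\right)^{2}} + \frac{2}{3 t}.
F(t) = \frac{2 \log{\left(t \right)}}{3} + \frac{16 \log{\left(t - \frac{3}{2} \right)}}{3} - 6 \log{\left(t - 1 \right)} + \frac{2}{3 t - 3} is an antiderivative of f.
Check: d/dt[\frac{2 \log{\left(t \right)}}{3} + \frac{16 \log{\left(t - \frac{3}{2} \right)}}{3} - 6 \log{\left(t - 1 \right)} + \frac{2}{3 t - 3}] = \frac{8 t^{2} - 6}{6 t^{4} - 21 t^{3} + 24 t^{2} - 9 t}, which equals f(t).
F(9/2) = - 6 \log{\left(\frac{7}{2} \right)} + \frac{4}{21} + \frac{2 \log{\left(\frac{9}{2} \right)}}{3} + \frac{16 \log{\left(3 \right)}}{3}; F(5/2) = - 6 \log{\left(\frac{3}{2} \right)} + \frac{4}{9} + \frac{2 \log{\left(\frac{5}{2} \right)}}{3}.
Integral = F(9/2) - F(5/2) = - 6 \log{\left(\frac{7}{2} \right)} - \frac{2 \log{\left(\frac{5}{2} \right)}}{3} - \frac{16}{63} + \frac{2 \log{\left(\frac{9}{2} \right)}}{3} + 6 \log{\left(\frac{3}{2} \right)} + \frac{16 \log{\left(3 \right)}}{3}.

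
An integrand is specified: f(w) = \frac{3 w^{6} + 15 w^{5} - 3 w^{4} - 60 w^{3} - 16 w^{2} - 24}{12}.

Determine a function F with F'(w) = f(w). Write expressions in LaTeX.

Check any antiderivative F(w) by computing F'(w) and comparing it with f(w).
Check: d/dw[\frac{w \left(90 w^{6} + 525 w^{5} - 126 w^{4} - 3150 w^{3} - 1120 w^{2} - 5040\right)}{2520}] = \frac{w^{6}}{4} + \frac{5 w^{5}}{4} - \frac{w^{4}}{4} - 5 w^{3} - \frac{4 w^{2}}{3} - 2, which equals f(w).

An antiderivative is F(w) = \frac{w \left(90 w^{6} + 525 w^{5} - 126 w^{4} - 3150 w^{3} - 1120 w^{2} - 5040\right)}{2520}.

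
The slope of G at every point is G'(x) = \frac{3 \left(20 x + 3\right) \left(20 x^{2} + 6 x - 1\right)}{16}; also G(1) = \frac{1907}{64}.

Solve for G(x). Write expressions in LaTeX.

The substitution u = 5 x^{2} + \frac{3 x}{2} - \frac{1}{4} works: G'(x) is exactly (dG/du)*(du/dx) for that inner function.
A general antiderivative is \frac{3 \left(5 x^{2} + \frac{3 x}{2} - \frac{1}{4}\right)^{2}}{4} + C.
The condition gives C = \frac{1907}{64} - (\frac{1875}{64}) = \frac{1}{2}.
So G(x) = \frac{75 x^{4}}{4} + \frac{45 x^{3}}{4} - \frac{3 x^{2}}{16} - \frac{9 x}{16} + \frac{35}{64}.
Check: d/dx[\frac{75 x^{4}}{4} + \frac{45 x^{3}}{4} - \frac{3 x^{2}}{16} - \frac{9 x}{16} + \frac{35}{64}] = 75 x^{3} + \frac{135 x^{2}}{4} - \frac{3 x}{8} - \frac{9}{16}, which equals G'(x).

G(x) = \frac{75 x^{4}}{4} + \frac{45 x^{3}}{4} - \frac{3 x^{2}}{16} - \frac{9 x}{16} + \frac{35}{64}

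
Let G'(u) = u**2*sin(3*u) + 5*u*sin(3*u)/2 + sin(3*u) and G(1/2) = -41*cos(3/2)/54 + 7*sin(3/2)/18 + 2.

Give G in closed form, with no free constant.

G(u) = -u**2*cos(3*u)/3 + 2*u*sin(3*u)/9 - 5*u*cos(3*u)/6 + 5*sin(3*u)/18 - 7*cos(3*u)/27 + 2

The integrand splits into summands that can be handled one at a time.
A general antiderivative is -u**2*cos(3*u)/3 + 2*u*sin(3*u)/9 - 5*u*cos(3*u)/6 + 5*sin(3*u)/18 - 7*cos(3*u)/27 + C.
The condition gives C = -41*cos(3/2)/54 + 7*sin(3/2)/18 + 2 - (-41*cos(3/2)/54 + 7*sin(3/2)/18) = 2.
So G(u) = -u**2*cos(3*u)/3 + 2*u*sin(3*u)/9 - 5*u*cos(3*u)/6 + 5*sin(3*u)/18 - 7*cos(3*u)/27 + 2.
Check: d/du[-u**2*cos(3*u)/3 + 2*u*sin(3*u)/9 - 5*u*cos(3*u)/6 + 5*sin(3*u)/18 - 7*cos(3*u)/27 + 2] = u**2*sin(3*u) + 5*u*sin(3*u)/2 + sin(3*u) = G'(u).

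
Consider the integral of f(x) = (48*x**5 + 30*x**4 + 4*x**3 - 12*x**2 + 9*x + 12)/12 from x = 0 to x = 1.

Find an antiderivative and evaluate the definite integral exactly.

Antiderivative: F(x) = x*(16*x**5 + 12*x**4 + 2*x**3 - 8*x**2 + 9*x + 24)/24; value = 55/24

Recover f(x) by differentiating a candidate F(x); any mismatch rules it out.
F(x) = x*(16*x**5 + 12*x**4 + 2*x**3 - 8*x**2 + 9*x + 24)/24 is an antiderivative of f.
Check: d/dx[x*(16*x**5 + 12*x**4 + 2*x**3 - 8*x**2 + 9*x + 24)/24] = 4*x**5 + 5*x**4/2 + x**3/3 - x**2 + 3*x/4 + 1, which equals f(x).
F(1) = 55/24; F(0) = 0.
Integral = F(1) - F(0) = 55/24.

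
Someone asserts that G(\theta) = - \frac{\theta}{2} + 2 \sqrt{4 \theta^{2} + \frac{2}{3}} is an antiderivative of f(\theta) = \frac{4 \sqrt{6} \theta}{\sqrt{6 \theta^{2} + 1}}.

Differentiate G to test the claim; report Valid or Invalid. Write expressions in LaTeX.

Invalid: d/d\theta[G] - f = - \frac{1}{2}, which is not 0.

d/d\theta[G] = \frac{8 \sqrt{6} \theta - \sqrt{6 \theta^{2} + 1}}{2 \sqrt{6 \theta^{2} + 1}}
d/d\theta[G] - f(\theta) = - \frac{1}{2} != 0.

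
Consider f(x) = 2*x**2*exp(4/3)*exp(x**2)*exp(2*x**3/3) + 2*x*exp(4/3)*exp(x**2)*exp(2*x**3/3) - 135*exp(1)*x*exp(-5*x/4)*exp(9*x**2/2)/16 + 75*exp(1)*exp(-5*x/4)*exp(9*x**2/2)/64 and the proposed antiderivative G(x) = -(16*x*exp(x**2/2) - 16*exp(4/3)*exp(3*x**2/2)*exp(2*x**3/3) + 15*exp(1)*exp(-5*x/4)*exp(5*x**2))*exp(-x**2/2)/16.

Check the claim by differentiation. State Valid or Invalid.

Invalid: d/dx[G] - f = -1, which is not 0.

d/dx[G] = (128*x**2*exp(4/3)*exp(5*x/4)*exp(3*x**2/2)*exp(2*x**3/3) + 128*x*exp(4/3)*exp(5*x/4)*exp(3*x**2/2)*exp(2*x**3/3) - 540*exp(1)*x*exp(5*x**2) - 64*exp(5*x/4)*exp(x**2/2) + 75*exp(1)*exp(5*x**2))*exp(-5*x/4)*exp(-x**2/2)/64
d/dx[G] - f(x) = -1 != 0.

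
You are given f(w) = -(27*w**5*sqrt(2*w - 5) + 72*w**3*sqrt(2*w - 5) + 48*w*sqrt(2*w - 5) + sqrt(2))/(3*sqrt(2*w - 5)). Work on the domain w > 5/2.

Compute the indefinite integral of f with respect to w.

F(w) = -3*w**6/2 - 6*w**4 - 8*w**2 - 2*sqrt(w - 5/2)/3 + C

Whatever form F(w) takes, F'(w) = f(w) is non-negotiable.
Check: d/dw[-3*w**6/2 - 6*w**4 - 8*w**2 - 2*sqrt(w - 5/2)/3] = (-27*w**5*sqrt(2*w - 5) - 72*w**3*sqrt(2*w - 5) - 48*w*sqrt(2*w - 5) - sqrt(2))/(3*sqrt(2*w - 5)), which equals f(w).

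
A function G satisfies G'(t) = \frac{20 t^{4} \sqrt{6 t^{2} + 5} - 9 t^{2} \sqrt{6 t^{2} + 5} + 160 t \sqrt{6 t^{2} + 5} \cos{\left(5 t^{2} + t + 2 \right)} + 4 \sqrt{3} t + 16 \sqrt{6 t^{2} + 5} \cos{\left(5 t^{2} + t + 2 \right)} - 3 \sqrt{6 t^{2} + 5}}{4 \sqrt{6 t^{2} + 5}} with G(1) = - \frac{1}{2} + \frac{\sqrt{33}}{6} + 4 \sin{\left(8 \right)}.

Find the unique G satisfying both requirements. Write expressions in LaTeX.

Recover the given G'(t) by differentiating a candidate G(t); any mismatch rules it out.
A general antiderivative is t^{5} - \frac{3 t^{3}}{4} - \frac{3 t}{4} + \frac{\sqrt{2 t^{2} + \frac{5}{3}}}{2} + 4 \sin{\left(5 t^{2} + t + 2 \right)} + C.
The condition gives C = - \frac{1}{2} + \frac{\sqrt{33}}{6} + 4 \sin{\left(8 \right)} - (- \frac{1}{2} + \frac{\sqrt{33}}{6} + 4 \sin{\left(8 \right)}) = 0.
So G(t) = \frac{\sqrt{3} \left(4 \sqrt{3} t^{5} - 3 \sqrt{3} t^{3} - 3 \sqrt{3} t + 2 \sqrt{6 t^{2} + 5} + 16 \sqrt{3} \sin{\left(5 t^{2} + t + 2 \right)}\right)}{12}.
Check: d/dt[\frac{\sqrt{3} \left(4 \sqrt{3} t^{5} - 3 \sqrt{3} t^{3} - 3 \sqrt{3} t + 2 \sqrt{6 t^{2} + 5} + 16 \sqrt{3} \sin{\left(5 t^{2} + t + 2 \right)}\right)}{12}] = \frac{20 t^{4} \sqrt{6 t^{2} + 5} - 9 t^{2} \sqrt{6 t^{2} + 5} + 160 t \sqrt{6 t^{2} + 5} \cos{\left(5 t^{2} + t + 2 \right)} + 4 \sqrt{3} t + 16 \sqrt{6 t^{2} + 5} \cos{\left(5 t^{2} + t + 2 \right)} - 3 \sqrt{6 t^{2} + 5}}{4 \sqrt{6 t^{2} + 5}} = G'(t).

G(t) = \frac{\sqrt{3} \left(4 \sqrt{3} t^{5} - 3 \sqrt{3} t^{3} - 3 \sqrt{3} t + 2 \sqrt{6 t^{2} + 5} + 16 \sqrt{3} \sin{\left(5 t^{2} + t + 2 \right)}\right)}{12}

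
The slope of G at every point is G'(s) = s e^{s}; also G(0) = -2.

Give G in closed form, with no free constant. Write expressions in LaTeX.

G'(s) has the shape u'v + uv' for u = s - 1 and v = e^{s} — it is the derivative of the product u*v.
A general antiderivative is \left(s - 1\right) e^{s} + C.
The condition gives C = -2 - (-1) = -1.
So G(s) = s e^{s} - e^{s} - 1.
Check: d/ds[s e^{s} - e^{s} - 1] = s e^{s} = G'(s).

G(s) = s e^{s} - e^{s} - 1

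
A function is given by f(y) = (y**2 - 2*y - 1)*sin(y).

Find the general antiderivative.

Differentiate the proposed F(y) back; it has to land on f(y) exactly.
Check: d/dy[-y**2*cos(y) + 2*y*sin(y) + 2*y*cos(y) - 2*sin(y) + 3*cos(y)] = y**2*sin(y) - 2*y*sin(y) - sin(y), which equals f(y).

F(y) = -y**2*cos(y) + 2*y*sin(y) + 2*y*cos(y) - 2*sin(y) + 3*cos(y) + C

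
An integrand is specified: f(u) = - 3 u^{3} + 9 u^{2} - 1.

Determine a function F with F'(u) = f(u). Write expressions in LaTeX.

Integrate term by term and add the pieces.
Check: d/du[\frac{u \left(- 3 u^{3} + 12 u^{2} - 4\right)}{4}] = - 3 u^{3} + 9 u^{2} - 1 = f(u).

An antiderivative is F(u) = \frac{u \left(- 3 u^{3} + 12 u^{2} - 4\right)}{4}.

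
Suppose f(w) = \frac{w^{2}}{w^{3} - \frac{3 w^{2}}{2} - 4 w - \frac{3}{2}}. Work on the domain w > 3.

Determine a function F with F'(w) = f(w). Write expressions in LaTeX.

An antiderivative is F(w) = \frac{9 \log{\left(w - 3 \right)} - 2 \log{\left(w + \frac{1}{2} \right)} + 7 \log{\left(w + 1 \right)}}{14}.

Factor the denominator (\left(w - 3\right) \left(w + 1\right) \left(2 w + 1\right)) and decompose: f = - \frac{2}{7 \left(2 w + 1\right)} + \frac{1}{2 \left(w + 1\right)} + \frac{9}{14 \left(w - 3\right)}; each piece integrates to a log, atan, or power term.
Check: d/dw[\frac{9 \log{\left(w - 3 \right)} - 2 \log{\left(w + \frac{1}{2} \right)} + 7 \log{\left(w + 1 \right)}}{14}] = \frac{2 w^{2}}{2 w^{3} - 3 w^{2} - 8 w - 3}, which equals f(w).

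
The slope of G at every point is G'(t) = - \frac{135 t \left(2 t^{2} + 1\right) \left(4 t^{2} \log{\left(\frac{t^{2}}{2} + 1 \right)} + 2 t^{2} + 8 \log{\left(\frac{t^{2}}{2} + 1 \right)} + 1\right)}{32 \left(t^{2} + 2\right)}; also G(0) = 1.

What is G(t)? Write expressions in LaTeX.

G(t) = \frac{- 135 \left(- 2 t^{2} - 1\right)^{2} \log{\left(\frac{t^{2}}{2} + 1 \right)} + 64}{64}

G'(t) has the shape u'v + uv' for u = - \frac{15 \left(- \frac{3 t^{2}}{2} - \frac{3}{4}\right)^{2}}{4} and v = \log{\left(\frac{t^{2}}{2} + 1 \right)} — it is the derivative of the product u*v.
A general antiderivative is - \frac{15 \left(- \frac{3 t^{2}}{2} - \frac{3}{4}\right)^{2} \log{\left(\frac{t^{2}}{2} + 1 \right)}}{4} + C.
The condition gives C = 1 - (0) = 1.
So G(t) = \frac{- 135 \left(- 2 t^{2} - 1\right)^{2} \log{\left(\frac{t^{2}}{2} + 1 \right)} + 64}{64}.
Check: d/dt[\frac{- 135 \left(- 2 t^{2} - 1\right)^{2} \log{\left(\frac{t^{2}}{2} + 1 \right)} + 64}{64}] = \frac{- 1080 t^{5} \log{\left(\frac{t^{2}}{2} + 1 \right)} - 540 t^{5} - 2700 t^{3} \log{\left(\frac{t^{2}}{2} + 1 \right)} - 540 t^{3} - 1080 t \log{\left(\frac{t^{2}}{2} + 1 \right)} - 135 t}{32 t^{2} + 64}, which equals G'(t).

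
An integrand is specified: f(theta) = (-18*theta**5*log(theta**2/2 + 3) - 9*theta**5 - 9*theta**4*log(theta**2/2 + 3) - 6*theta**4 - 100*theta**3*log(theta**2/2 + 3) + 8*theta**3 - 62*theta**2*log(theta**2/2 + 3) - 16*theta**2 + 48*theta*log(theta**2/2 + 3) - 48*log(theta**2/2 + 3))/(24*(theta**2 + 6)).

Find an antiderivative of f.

f has the shape u'v + uv' for u = -3*theta**4/16 - theta**3/8 + theta**2/6 - theta/3 and v = log(theta**2/2 + 3) — it is the derivative of the product u*v.
Check: d/dtheta[-(3*theta**4/4 + theta**3/2 - 2*theta**2/3 + 4*theta/3)*log(theta**2/2 + 3)/4] = (-18*theta**5*log(theta**2/2 + 3) - 9*theta**5 - 9*theta**4*log(theta**2/2 + 3) - 6*theta**4 - 100*theta**3*log(theta**2/2 + 3) + 8*theta**3 - 62*theta**2*log(theta**2/2 + 3) - 16*theta**2 + 48*theta*log(theta**2/2 + 3) - 48*log(theta**2/2 + 3))/(24*theta**2 + 144), which equals f(theta).

An antiderivative is F(theta) = -(3*theta**4/4 + theta**3/2 - 2*theta**2/3 + 4*theta/3)*log(theta**2/2 + 3)/4.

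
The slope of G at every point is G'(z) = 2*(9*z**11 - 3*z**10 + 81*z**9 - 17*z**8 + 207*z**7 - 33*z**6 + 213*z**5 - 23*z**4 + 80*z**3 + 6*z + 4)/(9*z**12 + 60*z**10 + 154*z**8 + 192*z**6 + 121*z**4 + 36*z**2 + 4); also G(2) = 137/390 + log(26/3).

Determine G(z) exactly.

G(z) = z/(3*z**2/2 + 1/2) + log(2*z**2 + 2/3) + 1/2 + 1/(3*z**2 + 1) - 4/(2*z**2 + 4) - 1/(z**2 + 1)

A candidate passes only if d/dz[G] lands on the given G'(z) exactly.
A general antiderivative is (z + 1/2)/(3*z**2/2 + 1/2) + log(2*z**2 + 2/3) - 4/(2*z**2 + 4) - 1/(z**2 + 1) + C.
The condition gives C = 137/390 + log(26/3) - (-29/195 + log(26/3)) = 1/2.
So G(z) = z/(3*z**2/2 + 1/2) + log(2*z**2 + 2/3) + 1/2 + 1/(3*z**2 + 1) - 4/(2*z**2 + 4) - 1/(z**2 + 1).
Check: d/dz[z/(3*z**2/2 + 1/2) + log(2*z**2 + 2/3) + 1/2 + 1/(3*z**2 + 1) - 4/(2*z**2 + 4) - 1/(z**2 + 1)] = (18*z**11 - 6*z**10 + 162*z**9 - 34*z**8 + 414*z**7 - 66*z**6 + 426*z**5 - 46*z**4 + 160*z**3 + 12*z + 8)/(9*z**12 + 60*z**10 + 154*z**8 + 192*z**6 + 121*z**4 + 36*z**2 + 4), which equals G'(z).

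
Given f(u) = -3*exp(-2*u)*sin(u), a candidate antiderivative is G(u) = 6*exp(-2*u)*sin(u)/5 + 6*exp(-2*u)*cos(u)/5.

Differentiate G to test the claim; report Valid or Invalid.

d/du[G] = (-18*sin(u) - 6*cos(u))*exp(-2*u)/5
d/du[G] - f(u) = (-3*sin(u) - 6*cos(u))*exp(-2*u)/5 != 0.

Invalid: d/du[G] - f = (-3*sin(u) - 6*cos(u))*exp(-2*u)/5, which is not 0.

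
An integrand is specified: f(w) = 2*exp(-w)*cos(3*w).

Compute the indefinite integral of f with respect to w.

F(w) = 3*exp(-w)*sin(3*w)/5 - exp(-w)*cos(3*w)/5 + C

Any candidate F(w) must reproduce f(w) exactly when differentiated.
Check: d/dw[3*exp(-w)*sin(3*w)/5 - exp(-w)*cos(3*w)/5] = 2*exp(-w)*cos(3*w) = f(w).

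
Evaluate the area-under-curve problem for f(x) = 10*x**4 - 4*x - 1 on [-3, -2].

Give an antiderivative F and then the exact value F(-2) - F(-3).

Integrate term by term and add the pieces.
F(x) = 2*x**5 - 2*x**2 - x is an antiderivative of f.
Check: d/dx[2*x**5 - 2*x**2 - x] = 10*x**4 - 4*x - 1 = f(x).
F(-2) = -70; F(-3) = -501.
Integral = F(-2) - F(-3) = 431.

Antiderivative: F(x) = 2*x**5 - 2*x**2 - x; value = 431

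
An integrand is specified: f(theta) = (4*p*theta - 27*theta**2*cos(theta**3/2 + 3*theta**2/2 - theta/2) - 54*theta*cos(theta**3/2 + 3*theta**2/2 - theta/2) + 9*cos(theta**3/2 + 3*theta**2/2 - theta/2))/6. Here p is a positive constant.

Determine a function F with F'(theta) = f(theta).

An antiderivative is F(theta) = p*theta**2/3 - 3*sin(theta**3/2 + 3*theta**2/2 - theta/2).

An antiderivative F(theta) passes only if d/dtheta[F] lands on f(theta) exactly.
Check: d/dtheta[p*theta**2/3 - 3*sin(theta**3/2 + 3*theta**2/2 - theta/2)] = 2*p*theta/3 - 9*theta**2*cos(theta**3/2 + 3*theta**2/2 - theta/2)/2 - 9*theta*cos(theta**3/2 + 3*theta**2/2 - theta/2) + 3*cos(theta**3/2 + 3*theta**2/2 - theta/2)/2, which equals f(theta).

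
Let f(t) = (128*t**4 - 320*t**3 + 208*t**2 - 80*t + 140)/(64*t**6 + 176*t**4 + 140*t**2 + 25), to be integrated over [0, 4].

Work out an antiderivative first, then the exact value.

Antiderivative: F(t) = (12*t**2*atan(2*t) - 2*t + 15*atan(2*t) + 10)/(4*t**2 + 5); value = -136/69 + 3*atan(8)

Recover f(t) by differentiating a candidate F(t); any mismatch rules it out.
F(t) = (12*t**2*atan(2*t) - 2*t + 15*atan(2*t) + 10)/(4*t**2 + 5) is an antiderivative of f.
Check: d/dt[(12*t**2*atan(2*t) - 2*t + 15*atan(2*t) + 10)/(4*t**2 + 5)] = (128*t**4 - 320*t**3 + 208*t**2 - 80*t + 140)/(64*t**6 + 176*t**4 + 140*t**2 + 25) = f(t).
F(4) = 2/69 + 3*atan(8); F(0) = 2.
Integral = F(4) - F(0) = -136/69 + 3*atan(8).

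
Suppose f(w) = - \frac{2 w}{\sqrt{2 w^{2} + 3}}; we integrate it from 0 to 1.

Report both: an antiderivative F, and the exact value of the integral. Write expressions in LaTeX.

f matches the chain-rule pattern g'(h)*h' with inner function h(w) = 2 w^{2} + 3; substituting u = h(w) collapses the integral.
F(w) = - \sqrt{2 w^{2} + 3} is an antiderivative of f.
Check: d/dw[- \sqrt{2 w^{2} + 3}] = - \frac{2 w}{\sqrt{2 w^{2} + 3}} = f(w).
F(1) = - \sqrt{5}; F(0) = - \sqrt{3}.
Integral = F(1) - F(0) = - \sqrt{5} + \sqrt{3}.

Antiderivative: F(w) = - \sqrt{2 w^{2} + 3}; value = - \sqrt{5} + \sqrt{3}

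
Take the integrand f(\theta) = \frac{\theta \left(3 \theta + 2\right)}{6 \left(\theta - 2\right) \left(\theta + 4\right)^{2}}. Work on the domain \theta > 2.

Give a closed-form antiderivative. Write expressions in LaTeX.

An antiderivative is F(\theta) = \frac{2 \log{\left(\theta - 2 \right)}}{27} + \frac{23 \log{\left(\theta + 4 \right)}}{54} + \frac{10}{9 \theta + 36}.

The denominator factors as 6 \left(\theta - 2\right) \left(\theta + 4\right)^{2}; partial fractions split f into directly integrable pieces: \frac{23}{54 \left(\theta + 4\right)} - \frac{10}{9 \left(\theta + 4\right)^{2}} + \frac{2}{27 \left(\theta - 2\right)}.
Check: d/d\theta[\frac{2 \log{\left(\theta - 2 \right)}}{27} + \frac{23 \log{\left(\theta + 4 \right)}}{54} + \frac{10}{9 \theta + 36}] = \frac{3 \theta^{2} + 2 \theta}{6 \theta^{3} + 36 \theta^{2} - 192}, which equals f(\theta).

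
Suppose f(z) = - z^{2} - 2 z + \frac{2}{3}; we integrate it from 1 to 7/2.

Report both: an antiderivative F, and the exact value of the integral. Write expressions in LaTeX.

The integrand splits into summands that can be handled one at a time.
F(z) = \frac{z \left(- z^{2} - 3 z + 2\right)}{3} is an antiderivative of f.
Check: d/dz[\frac{z \left(- z^{2} - 3 z + 2\right)}{3}] = - z^{2} - 2 z + \frac{2}{3} = f(z).
F(7/2) = - \frac{581}{24}; F(1) = - \frac{2}{3}.
Integral = F(7/2) - F(1) = - \frac{565}{24}.

Antiderivative: F(z) = \frac{z \left(- z^{2} - 3 z + 2\right)}{3}; value = - \frac{565}{24}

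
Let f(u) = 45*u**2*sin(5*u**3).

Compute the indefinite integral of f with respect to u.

F(u) = -3*cos(5*u**3) + C

The substitution w = 5*u**3 works: f is exactly (dF/dw)*(dw/du) for that inner function.
Check: d/du[-3*cos(5*u**3)] = 45*u**2*sin(5*u**3) = f(u).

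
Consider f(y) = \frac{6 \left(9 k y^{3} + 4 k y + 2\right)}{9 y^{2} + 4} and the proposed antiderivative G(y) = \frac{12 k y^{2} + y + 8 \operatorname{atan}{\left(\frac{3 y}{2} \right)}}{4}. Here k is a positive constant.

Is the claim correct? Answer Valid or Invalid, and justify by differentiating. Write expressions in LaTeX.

d/dy[G] = \frac{216 k y^{3} + 96 k y + 9 y^{2} + 52}{36 y^{2} + 16}
d/dy[G] - f(y) = \frac{1}{4} != 0.

Invalid: d/dy[G] - f = \frac{1}{4}, which is not 0.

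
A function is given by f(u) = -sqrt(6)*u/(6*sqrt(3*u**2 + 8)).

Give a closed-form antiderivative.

An antiderivative is F(u) = -sqrt(u**2/2 + 4/3)/3.

f matches the chain-rule pattern g'(h)*h' with inner function h(u) = u**2/2 + 4/3; substituting w = h(u) collapses the integral.
Check: d/du[-sqrt(u**2/2 + 4/3)/3] = -sqrt(6)*u/(6*sqrt(3*u**2 + 8)) = f(u).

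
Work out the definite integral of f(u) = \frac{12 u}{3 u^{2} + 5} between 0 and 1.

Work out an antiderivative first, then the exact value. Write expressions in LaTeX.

f matches the chain-rule pattern g'(h)*h' with inner function h(u) = \frac{3 u^{2}}{2} + \frac{5}{2}; substituting w = h(u) collapses the integral.
F(u) = 2 \log{\left(\frac{3 u^{2}}{2} + \frac{5}{2} \right)} is an antiderivative of f.
Check: d/du[2 \log{\left(\frac{3 u^{2}}{2} + \frac{5}{2} \right)}] = \frac{12 u}{3 u^{2} + 5} = f(u).
F(1) = 2 \log{\left(4 \right)}; F(0) = 2 \log{\left(\frac{5}{2} \right)}.
Integral = F(1) - F(0) = - 2 \log{\left(\frac{5}{2} \right)} + 2 \log{\left(4 \right)}.

Antiderivative: F(u) = 2 \log{\left(\frac{3 u^{2}}{2} + \frac{5}{2} \right)}; value = - 2 \log{\left(\frac{5}{2} \right)} + 2 \log{\left(4 \right)}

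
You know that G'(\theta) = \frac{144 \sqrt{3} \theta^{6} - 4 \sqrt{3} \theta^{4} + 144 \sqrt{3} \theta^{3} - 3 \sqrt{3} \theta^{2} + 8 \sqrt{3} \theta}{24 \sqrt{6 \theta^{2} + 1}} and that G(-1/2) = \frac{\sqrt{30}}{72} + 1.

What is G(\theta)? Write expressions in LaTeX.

Recognize the product-rule pattern: G'(\theta) = u'v + uv' with u = - \frac{\sqrt{2 \theta^{2} + \frac{1}{3}}}{2}, v = - \theta^{5} + \frac{\theta^{3}}{4} - 2 \theta^{2} + \frac{1}{3}, so integration by parts undoes it.
A general antiderivative is - \frac{\sqrt{2 \theta^{2} + \frac{1}{3}} \left(- \theta^{5} + \frac{\theta^{3}}{4} - 2 \theta^{2} + \frac{1}{3}\right)}{2} + C.
The condition gives C = \frac{\sqrt{30}}{72} + 1 - (\frac{\sqrt{30}}{72}) = 1.
So G(\theta) = - \frac{\sqrt{2 \theta^{2} + \frac{1}{3}} \left(- \theta^{5} + \frac{\theta^{3}}{4} - 2 \theta^{2} + \frac{1}{3}\right)}{2} + 1.
Check: d/d\theta[- \frac{\sqrt{2 \theta^{2} + \frac{1}{3}} \left(- \theta^{5} + \frac{\theta^{3}}{4} - 2 \theta^{2} + \frac{1}{3}\right)}{2} + 1] = \frac{\sqrt{3} \left(144 \theta^{6} - 4 \theta^{4} + 144 \theta^{3} - 3 \theta^{2} + 8 \theta\right)}{24 \sqrt{6 \theta^{2} + 1}}, which equals G'(\theta).

G(\theta) = - \frac{\sqrt{2 \theta^{2} + \frac{1}{3}} \left(- \theta^{5} + \frac{\theta^{3}}{4} - 2 \theta^{2} + \frac{1}{3}\right)}{2} + 1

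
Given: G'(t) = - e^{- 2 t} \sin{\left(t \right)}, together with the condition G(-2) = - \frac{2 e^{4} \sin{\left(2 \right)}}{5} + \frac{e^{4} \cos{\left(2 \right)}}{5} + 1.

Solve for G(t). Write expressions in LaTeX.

G(t) = \frac{\left(5 e^{2 t} + 2 \sin{\left(t \right)} + \cos{\left(t \right)}\right) e^{- 2 t}}{5}

A candidate passes only if d/dt[G] lands on the given G'(t) exactly.
A general antiderivative is \frac{2 e^{- 2 t} \sin{\left(t \right)}}{5} + \frac{e^{- 2 t} \cos{\left(t \right)}}{5} + C.
The condition gives C = - \frac{2 e^{4} \sin{\left(2 \right)}}{5} + \frac{e^{4} \cos{\left(2 \right)}}{5} + 1 - (- \frac{2 e^{4} \sin{\left(2 \right)}}{5} + \frac{e^{4} \cos{\left(2 \right)}}{5}) = 1.
So G(t) = \frac{\left(5 e^{2 t} + 2 \sin{\left(t \right)} + \cos{\left(t \right)}\right) e^{- 2 t}}{5}.
Check: d/dt[\frac{\left(5 e^{2 t} + 2 \sin{\left(t \right)} + \cos{\left(t \right)}\right) e^{- 2 t}}{5}] = - e^{- 2 t} \sin{\left(t \right)} = G'(t).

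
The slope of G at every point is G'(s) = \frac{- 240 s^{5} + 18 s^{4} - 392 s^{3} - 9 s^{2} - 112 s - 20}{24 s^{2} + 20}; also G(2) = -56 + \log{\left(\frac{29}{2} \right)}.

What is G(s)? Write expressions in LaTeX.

G(s) = \frac{- 10 s^{4} + s^{3} - 16 s^{2} - 4 s + 4 \log{\left(3 s^{2} + \frac{5}{2} \right)}}{4}

A first test for any G(s): its s-derivative must equal the given G'(s).
A general antiderivative is - \frac{5 s^{4}}{2} + \frac{s^{3}}{4} - 4 s^{2} - s + \log{\left(3 s^{2} + \frac{5}{2} \right)} + C.
The condition gives C = -56 + \log{\left(\frac{29}{2} \right)} - (-56 + \log{\left(\frac{29}{2} \right)}) = 0.
So G(s) = \frac{- 10 s^{4} + s^{3} - 16 s^{2} - 4 s + 4 \log{\left(3 s^{2} + \frac{5}{2} \right)}}{4}.
Check: d/ds[\frac{- 10 s^{4} + s^{3} - 16 s^{2} - 4 s + 4 \log{\left(3 s^{2} + \frac{5}{2} \right)}}{4}] = \frac{- 240 s^{5} + 18 s^{4} - 392 s^{3} - 9 s^{2} - 112 s - 20}{24 s^{2} + 20} = G'(s).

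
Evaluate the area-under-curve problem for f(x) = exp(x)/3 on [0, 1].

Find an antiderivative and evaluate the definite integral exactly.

Antiderivative: F(x) = exp(x)/3; value = -1/3 + exp(1)/3

Whatever form F(x) takes, F'(x) = f(x) is non-negotiable.
F(x) = exp(x)/3 is an antiderivative of f.
Check: d/dx[exp(x)/3] = exp(x)/3 = f(x).
F(1) = exp(1)/3; F(0) = 1/3.
Integral = F(1) - F(0) = -1/3 + exp(1)/3.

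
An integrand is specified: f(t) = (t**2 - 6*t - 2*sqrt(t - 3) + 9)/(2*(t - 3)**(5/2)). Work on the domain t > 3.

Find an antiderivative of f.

An antiderivative is F(t) = ((t - 3)**(3/2) + 1)/(t - 3).

Whatever form F(t) takes, F'(t) = f(t) is non-negotiable.
Check: d/dt[((t - 3)**(3/2) + 1)/(t - 3)] = (t**2 - 6*t - 2*sqrt(t - 3) + 9)/(2*t**2*sqrt(t - 3) - 12*t*sqrt(t - 3) + 18*sqrt(t - 3)), which equals f(t).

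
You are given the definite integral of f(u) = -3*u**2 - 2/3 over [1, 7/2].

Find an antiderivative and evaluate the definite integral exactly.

Antiderivative: F(u) = (-12*u**3 - 8*u - 3)/12; value = -1045/24

An antiderivative F(u) passes only if d/du[F] lands on f(u) exactly.
F(u) = (-12*u**3 - 8*u - 3)/12 is an antiderivative of f.
Check: d/du[(-12*u**3 - 8*u - 3)/12] = -3*u**2 - 2/3 = f(u).
F(7/2) = -1091/24; F(1) = -23/12.
Integral = F(7/2) - F(1) = -1045/24.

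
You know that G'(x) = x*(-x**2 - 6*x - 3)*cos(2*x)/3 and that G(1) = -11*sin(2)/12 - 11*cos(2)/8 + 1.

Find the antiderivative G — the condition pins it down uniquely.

G(x) = (-4*x**3*sin(2*x) - 24*x**2*sin(2*x) - 6*x**2*cos(2*x) - 6*x*sin(2*x) - 24*x*cos(2*x) + 12*sin(2*x) - 3*cos(2*x) + 24)/24

Whatever form G(x) takes, its d/dx must return the stated G'(x).
A general antiderivative is -x**3*sin(2*x)/6 - x**2*sin(2*x) - x**2*cos(2*x)/4 - x*sin(2*x)/4 - x*cos(2*x) + sin(2*x)/2 - cos(2*x)/8 + C.
The condition gives C = -11*sin(2)/12 - 11*cos(2)/8 + 1 - (-11*sin(2)/12 - 11*cos(2)/8) = 1.
So G(x) = (-4*x**3*sin(2*x) - 24*x**2*sin(2*x) - 6*x**2*cos(2*x) - 6*x*sin(2*x) - 24*x*cos(2*x) + 12*sin(2*x) - 3*cos(2*x) + 24)/24.
Check: d/dx[(-4*x**3*sin(2*x) - 24*x**2*sin(2*x) - 6*x**2*cos(2*x) - 6*x*sin(2*x) - 24*x*cos(2*x) + 12*sin(2*x) - 3*cos(2*x) + 24)/24] = -x**3*cos(2*x)/3 - 2*x**2*cos(2*x) - x*cos(2*x), which equals G'(x).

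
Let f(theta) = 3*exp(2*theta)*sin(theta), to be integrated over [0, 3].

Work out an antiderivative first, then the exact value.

Antiderivative: F(theta) = 6*exp(2*theta)*sin(theta)/5 - 3*exp(2*theta)*cos(theta)/5; value = 3/5 + 6*exp(6)*sin(3)/5 - 3*exp(6)*cos(3)/5

Since d/dtheta undoes antidifferentiation here, F'(theta) = f(theta) is required of F(theta).
F(theta) = 6*exp(2*theta)*sin(theta)/5 - 3*exp(2*theta)*cos(theta)/5 is an antiderivative of f.
Check: d/dtheta[6*exp(2*theta)*sin(theta)/5 - 3*exp(2*theta)*cos(theta)/5] = 3*exp(2*theta)*sin(theta) = f(theta).
F(3) = 6*exp(6)*sin(3)/5 - 3*exp(6)*cos(3)/5; F(0) = -3/5.
Integral = F(3) - F(0) = 3/5 + 6*exp(6)*sin(3)/5 - 3*exp(6)*cos(3)/5.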